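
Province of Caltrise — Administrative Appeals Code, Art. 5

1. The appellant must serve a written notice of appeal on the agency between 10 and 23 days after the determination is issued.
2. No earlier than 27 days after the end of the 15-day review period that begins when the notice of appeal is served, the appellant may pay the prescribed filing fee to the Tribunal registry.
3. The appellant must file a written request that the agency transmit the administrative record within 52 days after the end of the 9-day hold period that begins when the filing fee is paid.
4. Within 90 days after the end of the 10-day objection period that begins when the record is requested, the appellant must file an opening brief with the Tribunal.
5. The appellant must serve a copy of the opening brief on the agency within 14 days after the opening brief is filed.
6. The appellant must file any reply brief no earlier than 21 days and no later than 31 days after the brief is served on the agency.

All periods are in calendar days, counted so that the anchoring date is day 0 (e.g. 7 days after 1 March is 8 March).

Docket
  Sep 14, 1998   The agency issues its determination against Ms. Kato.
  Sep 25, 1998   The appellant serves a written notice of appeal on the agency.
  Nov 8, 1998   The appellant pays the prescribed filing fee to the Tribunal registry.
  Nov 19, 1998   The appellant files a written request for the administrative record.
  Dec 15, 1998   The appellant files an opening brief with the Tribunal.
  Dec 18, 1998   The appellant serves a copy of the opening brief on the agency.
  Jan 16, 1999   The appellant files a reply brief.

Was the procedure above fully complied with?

Yes

Step 1 — 10 and 23 days from Sep 14, 1998 (when the determination is issued) are Sep 24, 1998 and Oct 7, 1998 respectively; done Sep 25, 1998 — within the window.
Step 2 — must wait 27 days from Oct 10, 1998 (end of the 15-day review period, which began when the notice of appeal is served on Sep 25, 1998), so not before Nov 6, 1998; Nov 8, 1998 is on or after that date.
Step 3 — counting 52 days from Nov 17, 1998 (end of the 9-day hold period, which began when the filing fee is paid on Nov 8, 1998) gives a deadline of Jan 8, 1999; done Nov 19, 1998 — timely.
Step 4 — counting 90 days from Nov 29, 1998 (end of the 10-day objection period, which began when the record is requested on Nov 19, 1998) gives a deadline of Feb 27, 1999; done Dec 15, 1998 — timely.
Step 5 — counting 14 days from Dec 15, 1998 (when the opening brief is filed) gives a deadline of Dec 29, 1998; done Dec 18, 1998 — timely.
Step 6 — 21 and 31 days from Dec 18, 1998 (when the brief is served on the agency) are Jan 8, 1999 and Jan 18, 1999 respectively; done Jan 16, 1999 — within the window.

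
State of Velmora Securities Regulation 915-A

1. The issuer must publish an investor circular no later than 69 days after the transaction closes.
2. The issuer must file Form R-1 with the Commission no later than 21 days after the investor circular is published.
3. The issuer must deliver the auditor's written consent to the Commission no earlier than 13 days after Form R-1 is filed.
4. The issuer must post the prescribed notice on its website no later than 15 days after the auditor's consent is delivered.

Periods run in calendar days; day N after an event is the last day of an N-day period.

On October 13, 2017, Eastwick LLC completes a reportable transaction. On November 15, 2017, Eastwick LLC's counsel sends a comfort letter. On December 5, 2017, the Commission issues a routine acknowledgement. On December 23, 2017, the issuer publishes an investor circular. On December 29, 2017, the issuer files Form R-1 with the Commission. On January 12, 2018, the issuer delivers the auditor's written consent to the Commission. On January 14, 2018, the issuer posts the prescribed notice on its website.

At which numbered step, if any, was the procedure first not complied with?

Step 1: 69 days after October 13, 2017 (when the transaction closes) is December 21, 2017; December 23, 2017 misses that deadline by 2 days.
No need to go further; step 1 was not satisfied.

Step 1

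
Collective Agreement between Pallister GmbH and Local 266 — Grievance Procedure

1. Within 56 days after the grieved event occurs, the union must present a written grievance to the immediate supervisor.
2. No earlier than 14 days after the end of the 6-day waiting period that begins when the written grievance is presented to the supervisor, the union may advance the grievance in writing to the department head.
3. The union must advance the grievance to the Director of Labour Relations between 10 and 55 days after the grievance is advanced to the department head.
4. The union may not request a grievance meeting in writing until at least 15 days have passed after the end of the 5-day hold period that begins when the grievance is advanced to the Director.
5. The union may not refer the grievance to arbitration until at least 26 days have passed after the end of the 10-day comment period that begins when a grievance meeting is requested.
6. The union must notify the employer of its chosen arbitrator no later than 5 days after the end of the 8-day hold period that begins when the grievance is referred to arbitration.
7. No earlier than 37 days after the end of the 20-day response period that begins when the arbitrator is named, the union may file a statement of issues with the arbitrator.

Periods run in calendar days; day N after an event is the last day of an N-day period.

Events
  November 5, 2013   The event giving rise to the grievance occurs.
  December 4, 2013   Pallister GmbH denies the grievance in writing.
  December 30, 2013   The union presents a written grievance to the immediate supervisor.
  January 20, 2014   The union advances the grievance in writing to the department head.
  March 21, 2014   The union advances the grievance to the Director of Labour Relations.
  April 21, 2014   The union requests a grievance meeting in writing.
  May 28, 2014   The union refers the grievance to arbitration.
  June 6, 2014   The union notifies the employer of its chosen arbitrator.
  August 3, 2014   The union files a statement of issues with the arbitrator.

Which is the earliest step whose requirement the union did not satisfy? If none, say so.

Step 3

(1) due by November 5, 2013 + 56 days = December 31, 2013; completed December 30, 2013, before the deadline.
(2) permitted from January 5, 2014 + 14 days = January 19, 2014 onward; done January 20, 2014 — permitted.
(3) the permitted window runs from January 20, 2014 + 10 = January 30, 2014 to January 20, 2014 + 55 = March 16, 2014; March 21, 2014 is 5 days past the end of the window.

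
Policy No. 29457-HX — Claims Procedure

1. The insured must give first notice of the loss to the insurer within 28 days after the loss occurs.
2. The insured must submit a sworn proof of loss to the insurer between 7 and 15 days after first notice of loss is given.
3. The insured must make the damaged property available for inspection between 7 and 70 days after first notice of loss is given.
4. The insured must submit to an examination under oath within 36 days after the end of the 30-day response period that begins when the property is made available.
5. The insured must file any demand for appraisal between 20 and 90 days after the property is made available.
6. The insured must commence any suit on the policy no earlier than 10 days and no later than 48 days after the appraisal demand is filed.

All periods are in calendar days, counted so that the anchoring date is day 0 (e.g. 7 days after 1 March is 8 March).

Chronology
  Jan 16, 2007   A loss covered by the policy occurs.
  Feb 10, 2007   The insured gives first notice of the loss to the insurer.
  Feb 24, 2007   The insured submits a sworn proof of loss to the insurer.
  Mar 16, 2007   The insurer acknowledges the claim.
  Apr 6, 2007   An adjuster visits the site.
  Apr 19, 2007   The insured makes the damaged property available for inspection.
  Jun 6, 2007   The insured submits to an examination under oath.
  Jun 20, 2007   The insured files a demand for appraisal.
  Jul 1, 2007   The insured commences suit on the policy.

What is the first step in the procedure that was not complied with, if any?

None — every step was satisfied

Step 1 — counting 28 days from Jan 16, 2007 (when the loss occurs) gives a deadline of Feb 13, 2007; Feb 10, 2007 is within that limit.
Step 2 — 7 and 15 days from Feb 10, 2007 (when first notice of loss is given) are Feb 17, 2007 and Feb 25, 2007 respectively; Feb 24, 2007 falls inside that range.
Step 3 — 7 and 70 days from Feb 10, 2007 (when first notice of loss is given) are Feb 17, 2007 and Apr 21, 2007 respectively; Apr 19, 2007 falls inside that range.
Step 4 — counting 36 days from May 19, 2007 (end of the 30-day response period, which began when the property is made available on Apr 19, 2007) gives a deadline of Jun 24, 2007; Jun 6, 2007 is within that limit.
Step 5 — 20 and 90 days from Apr 19, 2007 (when the property is made available) are May 9, 2007 and Jul 18, 2007 respectively; done Jun 20, 2007, which is between those dates.
Step 6 — 10 and 48 days from Jun 20, 2007 (when the appraisal demand is filed) are Jun 30, 2007 and Aug 7, 2007 respectively; done Jul 1, 2007 — within the window.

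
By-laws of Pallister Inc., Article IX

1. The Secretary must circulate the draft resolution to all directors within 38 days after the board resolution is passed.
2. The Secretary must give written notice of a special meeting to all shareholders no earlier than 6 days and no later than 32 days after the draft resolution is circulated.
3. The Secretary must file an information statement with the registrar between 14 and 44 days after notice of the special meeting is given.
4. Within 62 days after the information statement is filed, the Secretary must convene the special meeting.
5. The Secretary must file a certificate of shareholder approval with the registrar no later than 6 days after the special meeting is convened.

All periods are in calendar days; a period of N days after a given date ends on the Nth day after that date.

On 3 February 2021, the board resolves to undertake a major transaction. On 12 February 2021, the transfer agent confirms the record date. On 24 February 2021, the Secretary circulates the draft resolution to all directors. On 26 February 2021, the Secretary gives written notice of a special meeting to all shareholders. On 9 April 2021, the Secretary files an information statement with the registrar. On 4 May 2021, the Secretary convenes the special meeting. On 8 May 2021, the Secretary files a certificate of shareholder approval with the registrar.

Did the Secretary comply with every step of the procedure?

No

Step 1 — counting 38 days from 3 February 2021 (when the board resolution is passed) gives a deadline of 13 March 2021; completed 24 February 2021, before the deadline.
Step 2 — 6 and 32 days from 24 February 2021 (when the draft resolution is circulated) are 2 March 2021 and 28 March 2021 respectively; 26 February 2021 is 4 days too early.
The procedure was therefore not followed at step 2.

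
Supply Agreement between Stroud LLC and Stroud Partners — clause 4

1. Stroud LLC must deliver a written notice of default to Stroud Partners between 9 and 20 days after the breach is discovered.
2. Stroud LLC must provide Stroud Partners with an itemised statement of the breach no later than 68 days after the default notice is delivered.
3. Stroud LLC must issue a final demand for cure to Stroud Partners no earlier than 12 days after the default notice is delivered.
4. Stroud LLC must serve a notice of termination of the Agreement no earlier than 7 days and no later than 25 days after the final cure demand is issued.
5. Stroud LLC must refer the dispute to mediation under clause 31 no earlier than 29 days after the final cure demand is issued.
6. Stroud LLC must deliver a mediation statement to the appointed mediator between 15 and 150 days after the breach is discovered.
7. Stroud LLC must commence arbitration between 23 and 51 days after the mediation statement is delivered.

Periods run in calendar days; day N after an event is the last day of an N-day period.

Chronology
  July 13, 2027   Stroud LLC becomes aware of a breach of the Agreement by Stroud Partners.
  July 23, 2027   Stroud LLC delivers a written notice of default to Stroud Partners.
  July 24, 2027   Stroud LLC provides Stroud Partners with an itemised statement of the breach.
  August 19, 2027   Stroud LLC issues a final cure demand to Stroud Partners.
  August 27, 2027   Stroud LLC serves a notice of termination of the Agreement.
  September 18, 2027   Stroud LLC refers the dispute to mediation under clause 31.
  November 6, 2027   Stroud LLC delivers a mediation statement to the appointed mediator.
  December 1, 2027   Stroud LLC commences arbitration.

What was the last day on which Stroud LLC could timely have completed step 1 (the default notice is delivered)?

Step 1 runs from July 13, 2027, when the breach is discovered. The window is 9–20 days after July 13, 2027; it closes on August 2, 2027.

August 2, 2027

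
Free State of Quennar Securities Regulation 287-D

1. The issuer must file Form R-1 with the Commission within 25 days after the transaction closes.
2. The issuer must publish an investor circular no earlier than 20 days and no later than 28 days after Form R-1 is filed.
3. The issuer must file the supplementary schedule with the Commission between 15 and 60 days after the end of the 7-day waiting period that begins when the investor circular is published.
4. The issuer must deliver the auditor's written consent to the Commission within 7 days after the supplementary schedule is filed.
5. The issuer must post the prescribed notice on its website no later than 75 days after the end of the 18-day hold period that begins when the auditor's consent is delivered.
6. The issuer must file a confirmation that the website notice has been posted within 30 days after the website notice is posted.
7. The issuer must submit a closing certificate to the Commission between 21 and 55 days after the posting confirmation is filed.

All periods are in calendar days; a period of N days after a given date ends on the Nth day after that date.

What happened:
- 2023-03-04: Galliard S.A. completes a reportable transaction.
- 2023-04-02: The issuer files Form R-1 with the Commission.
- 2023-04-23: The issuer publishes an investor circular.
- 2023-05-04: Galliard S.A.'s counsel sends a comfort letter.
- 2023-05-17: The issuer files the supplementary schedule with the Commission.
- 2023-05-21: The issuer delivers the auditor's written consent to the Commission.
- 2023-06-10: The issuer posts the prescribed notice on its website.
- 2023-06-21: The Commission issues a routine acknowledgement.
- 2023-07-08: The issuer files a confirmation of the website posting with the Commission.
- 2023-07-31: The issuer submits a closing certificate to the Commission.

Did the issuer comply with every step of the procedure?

No

(1) due by 2023-03-04 + 25 days = 2023-03-29; not done until 2023-04-02, 4 days after the deadline.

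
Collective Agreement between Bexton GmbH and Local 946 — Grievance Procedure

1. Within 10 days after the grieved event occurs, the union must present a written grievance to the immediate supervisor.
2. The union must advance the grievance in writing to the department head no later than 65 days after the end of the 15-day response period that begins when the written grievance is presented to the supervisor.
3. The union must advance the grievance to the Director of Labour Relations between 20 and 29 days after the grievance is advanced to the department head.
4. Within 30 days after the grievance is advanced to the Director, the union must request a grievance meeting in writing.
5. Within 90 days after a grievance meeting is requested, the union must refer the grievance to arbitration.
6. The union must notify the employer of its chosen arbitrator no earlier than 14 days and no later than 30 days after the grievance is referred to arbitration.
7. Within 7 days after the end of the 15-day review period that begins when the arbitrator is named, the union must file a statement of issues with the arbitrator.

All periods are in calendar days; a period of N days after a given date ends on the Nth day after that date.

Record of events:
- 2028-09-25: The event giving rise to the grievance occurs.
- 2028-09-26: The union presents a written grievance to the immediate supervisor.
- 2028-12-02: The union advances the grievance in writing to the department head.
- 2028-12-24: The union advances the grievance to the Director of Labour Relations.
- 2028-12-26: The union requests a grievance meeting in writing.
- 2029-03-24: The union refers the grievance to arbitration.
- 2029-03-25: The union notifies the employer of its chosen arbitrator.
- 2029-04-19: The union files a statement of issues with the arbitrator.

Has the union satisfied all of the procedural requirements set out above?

Step 1: 10 days after 2028-09-25 (when the grieved event occurs) is 2028-10-05; 2028-09-26 is within that limit.
Step 2: 65 days after 2028-10-11 (end of the 15-day response period, which began when the written grievance is presented to the supervisor on 2028-09-26) is 2028-12-15; completed 2028-12-02, before the deadline.
Step 3: the window is 20–29 days after 2028-12-02 (when the grievance is advanced to the department head), so 2028-12-22 through 2028-12-31; done 2028-12-24 — within the window.
Step 4: 30 days after 2028-12-24 (when the grievance is advanced to the Director) is 2029-01-23; 2028-12-26 is within that limit.
Step 5: 90 days after 2028-12-26 (when a grievance meeting is requested) is 2029-03-26; done 2029-03-24 — timely.
Step 6: the window is 14–30 days after 2029-03-24 (when the grievance is referred to arbitration), so 2029-04-07 through 2029-04-23; 2029-03-25 is 13 days too early.

No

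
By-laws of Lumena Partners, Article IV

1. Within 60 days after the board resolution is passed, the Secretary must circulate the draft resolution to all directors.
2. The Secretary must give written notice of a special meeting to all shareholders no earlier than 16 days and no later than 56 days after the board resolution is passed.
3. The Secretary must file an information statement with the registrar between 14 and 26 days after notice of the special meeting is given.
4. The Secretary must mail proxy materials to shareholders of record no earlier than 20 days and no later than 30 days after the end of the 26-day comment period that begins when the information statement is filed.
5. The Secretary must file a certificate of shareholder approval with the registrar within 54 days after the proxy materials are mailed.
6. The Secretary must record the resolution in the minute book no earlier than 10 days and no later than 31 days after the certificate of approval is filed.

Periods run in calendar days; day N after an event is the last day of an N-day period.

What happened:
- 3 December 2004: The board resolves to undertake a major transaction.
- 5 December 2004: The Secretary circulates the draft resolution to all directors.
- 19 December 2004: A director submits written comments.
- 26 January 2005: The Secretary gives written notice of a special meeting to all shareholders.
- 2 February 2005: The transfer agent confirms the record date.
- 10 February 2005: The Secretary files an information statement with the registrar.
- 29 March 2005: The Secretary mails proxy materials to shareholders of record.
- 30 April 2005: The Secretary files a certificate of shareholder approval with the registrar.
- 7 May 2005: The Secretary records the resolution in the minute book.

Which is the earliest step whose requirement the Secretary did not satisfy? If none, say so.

Step 6

Step 1: 60 days after 3 December 2004 (when the board resolution is passed) is 1 February 2005; completed 5 December 2004, before the deadline.
Step 2: the window is 16–56 days after 3 December 2004 (when the board resolution is passed), so 19 December 2004 through 28 January 2005; 26 January 2005 falls inside that range.
Step 3: the window is 14–26 days after 26 January 2005 (when notice of the special meeting is given), so 9 February 2005 through 21 February 2005; 10 February 2005 falls inside that range.
Step 4: the window is 20–30 days after 8 March 2005 (end of the 26-day comment period, which began when the information statement is filed on 10 February 2005), so 28 March 2005 through 7 April 2005; 29 March 2005 falls inside that range.
Step 5: 54 days after 29 March 2005 (when the proxy materials are mailed) is 22 May 2005; completed 30 April 2005, before the deadline.
Step 6: the window is 10–31 days after 30 April 2005 (when the certificate of approval is filed), so 10 May 2005 through 31 May 2005; 7 May 2005 is 3 days too early.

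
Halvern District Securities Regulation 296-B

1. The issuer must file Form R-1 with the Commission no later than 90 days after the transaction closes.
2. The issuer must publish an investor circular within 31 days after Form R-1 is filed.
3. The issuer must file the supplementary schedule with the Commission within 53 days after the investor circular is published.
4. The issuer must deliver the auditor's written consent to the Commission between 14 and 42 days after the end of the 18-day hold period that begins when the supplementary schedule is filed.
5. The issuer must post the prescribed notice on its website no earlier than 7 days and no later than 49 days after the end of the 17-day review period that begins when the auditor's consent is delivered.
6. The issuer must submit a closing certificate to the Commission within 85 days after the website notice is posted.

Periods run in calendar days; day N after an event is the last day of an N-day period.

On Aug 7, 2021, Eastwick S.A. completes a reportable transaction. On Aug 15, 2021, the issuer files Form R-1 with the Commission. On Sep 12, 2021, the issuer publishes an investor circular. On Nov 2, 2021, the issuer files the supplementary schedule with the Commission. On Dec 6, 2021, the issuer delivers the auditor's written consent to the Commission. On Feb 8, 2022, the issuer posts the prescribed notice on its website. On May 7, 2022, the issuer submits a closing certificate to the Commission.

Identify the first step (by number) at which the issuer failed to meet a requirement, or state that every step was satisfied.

Step 6

Step 1 — counting 90 days from Aug 7, 2021 (when the transaction closes) gives a deadline of Nov 5, 2021; Aug 15, 2021 is within that limit.
Step 2 — counting 31 days from Aug 15, 2021 (when Form R-1 is filed) gives a deadline of Sep 15, 2021; done Sep 12, 2021 — timely.
Step 3 — counting 53 days from Sep 12, 2021 (when the investor circular is published) gives a deadline of Nov 4, 2021; completed Nov 2, 2021, before the deadline.
Step 4 — 14 and 42 days from Nov 20, 2021 (end of the 18-day hold period, which began when the supplementary schedule is filed on Nov 2, 2021) are Dec 4, 2021 and Jan 1, 2022 respectively; Dec 6, 2021 falls inside that range.
Step 5 — 7 and 49 days from Dec 23, 2021 (end of the 17-day review period, which began when the auditor's consent is delivered on Dec 6, 2021) are Dec 30, 2021 and Feb 10, 2022 respectively; done Feb 8, 2022, which is between those dates.
Step 6 — counting 85 days from Feb 8, 2022 (when the website notice is posted) gives a deadline of May 4, 2022; May 7, 2022 misses that deadline by 3 days.
No need to go further; step 6 was not satisfied.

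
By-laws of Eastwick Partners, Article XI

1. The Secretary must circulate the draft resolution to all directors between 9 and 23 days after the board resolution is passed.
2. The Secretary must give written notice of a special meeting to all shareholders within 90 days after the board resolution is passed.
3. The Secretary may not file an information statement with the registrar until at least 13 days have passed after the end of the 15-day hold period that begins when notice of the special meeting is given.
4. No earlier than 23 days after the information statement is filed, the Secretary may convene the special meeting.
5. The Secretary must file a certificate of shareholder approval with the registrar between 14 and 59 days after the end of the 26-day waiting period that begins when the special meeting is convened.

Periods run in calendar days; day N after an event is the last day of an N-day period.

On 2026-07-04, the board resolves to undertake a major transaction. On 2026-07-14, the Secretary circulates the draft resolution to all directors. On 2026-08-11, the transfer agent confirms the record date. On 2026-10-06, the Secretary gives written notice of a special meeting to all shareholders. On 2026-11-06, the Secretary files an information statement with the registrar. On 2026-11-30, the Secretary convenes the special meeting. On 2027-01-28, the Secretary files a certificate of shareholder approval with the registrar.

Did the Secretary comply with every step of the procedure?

No

Step 1 — 9 and 23 days from 2026-07-04 (when the board resolution is passed) are 2026-07-13 and 2026-07-27 respectively; done 2026-07-14, which is between those dates.
Step 2 — counting 90 days from 2026-07-04 (when the board resolution is passed) gives a deadline of 2026-10-02; 2026-10-06 misses that deadline by 4 days.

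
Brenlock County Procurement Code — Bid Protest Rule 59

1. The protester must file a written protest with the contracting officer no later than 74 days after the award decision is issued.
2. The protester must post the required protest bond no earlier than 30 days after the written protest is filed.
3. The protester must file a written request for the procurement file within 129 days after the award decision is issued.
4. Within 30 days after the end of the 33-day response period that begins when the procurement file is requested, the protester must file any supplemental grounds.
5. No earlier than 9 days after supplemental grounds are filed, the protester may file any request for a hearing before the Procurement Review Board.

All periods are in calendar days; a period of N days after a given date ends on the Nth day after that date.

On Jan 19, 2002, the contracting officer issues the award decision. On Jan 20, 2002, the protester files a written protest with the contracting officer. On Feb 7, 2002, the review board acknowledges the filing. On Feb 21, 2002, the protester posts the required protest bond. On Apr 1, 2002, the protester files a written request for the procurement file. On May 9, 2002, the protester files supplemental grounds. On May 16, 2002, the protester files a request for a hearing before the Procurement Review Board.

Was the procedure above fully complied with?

Step 1 — counting 74 days from Jan 19, 2002 (when the award decision is issued) gives a deadline of Apr 3, 2002; Jan 20, 2002 is within that limit.
Step 2 — must wait 30 days from Jan 20, 2002 (when the written protest is filed), so not before Feb 19, 2002; done Feb 21, 2002, after the minimum wait.
Step 3 — counting 129 days from Jan 19, 2002 (when the award decision is issued) gives a deadline of May 28, 2002; completed Apr 1, 2002, before the deadline.
Step 4 — counting 30 days from May 4, 2002 (end of the 33-day response period, which began when the procurement file is requested on Apr 1, 2002) gives a deadline of Jun 3, 2002; done May 9, 2002 — timely.
Step 5 — must wait 9 days from May 9, 2002 (when supplemental grounds are filed), so not before May 18, 2002; acted on May 16, 2002, 2 days prematurely.
The procedure was therefore not followed at step 5.

No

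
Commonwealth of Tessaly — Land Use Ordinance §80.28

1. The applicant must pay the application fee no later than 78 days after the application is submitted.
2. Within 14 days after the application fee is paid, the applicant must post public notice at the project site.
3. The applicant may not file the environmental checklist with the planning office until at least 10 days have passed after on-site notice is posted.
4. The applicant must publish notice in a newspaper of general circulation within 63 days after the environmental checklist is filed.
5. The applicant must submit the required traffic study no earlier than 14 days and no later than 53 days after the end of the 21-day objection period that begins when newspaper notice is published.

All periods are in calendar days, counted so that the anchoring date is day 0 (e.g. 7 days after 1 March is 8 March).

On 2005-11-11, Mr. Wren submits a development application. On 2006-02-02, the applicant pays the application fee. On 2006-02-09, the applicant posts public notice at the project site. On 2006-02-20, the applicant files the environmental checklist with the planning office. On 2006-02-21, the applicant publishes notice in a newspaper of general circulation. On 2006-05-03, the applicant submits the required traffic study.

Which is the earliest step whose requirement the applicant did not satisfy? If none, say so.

Step 1

(1) due by 2005-11-11 + 78 days = 2006-01-28; done 2006-02-02 — 5 days late.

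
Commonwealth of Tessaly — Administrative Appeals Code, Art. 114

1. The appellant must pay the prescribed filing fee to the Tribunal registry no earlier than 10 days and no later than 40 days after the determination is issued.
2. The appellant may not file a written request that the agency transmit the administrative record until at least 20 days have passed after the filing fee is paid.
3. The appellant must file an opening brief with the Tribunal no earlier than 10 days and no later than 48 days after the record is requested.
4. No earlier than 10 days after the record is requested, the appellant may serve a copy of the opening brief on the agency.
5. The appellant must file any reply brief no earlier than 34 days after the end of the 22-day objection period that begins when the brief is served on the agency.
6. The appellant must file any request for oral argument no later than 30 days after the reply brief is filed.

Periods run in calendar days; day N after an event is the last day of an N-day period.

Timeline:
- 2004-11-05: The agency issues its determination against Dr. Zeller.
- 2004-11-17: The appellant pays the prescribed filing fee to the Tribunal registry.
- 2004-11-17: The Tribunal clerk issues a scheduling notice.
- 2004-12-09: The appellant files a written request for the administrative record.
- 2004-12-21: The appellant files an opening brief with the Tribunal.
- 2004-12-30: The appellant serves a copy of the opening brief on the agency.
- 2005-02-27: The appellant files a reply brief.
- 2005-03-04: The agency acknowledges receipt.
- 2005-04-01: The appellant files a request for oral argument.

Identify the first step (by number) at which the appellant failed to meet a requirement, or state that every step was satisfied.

(1) the permitted window runs from 2004-11-05 + 10 = 2004-11-15 to 2004-11-05 + 40 = 2004-12-15; done 2004-11-17, which is between those dates.
(2) permitted from 2004-11-17 + 20 days = 2004-12-07 onward; done 2004-12-09 — permitted.
(3) the permitted window runs from 2004-12-09 + 10 = 2004-12-19 to 2004-12-09 + 48 = 2005-01-26; done 2004-12-21 — within the window.
(4) permitted from 2004-12-09 + 10 days = 2004-12-19 onward; 2004-12-30 is on or after that date.
(5) permitted from 2005-01-21 + 34 days = 2005-02-24 onward; done 2005-02-27 — permitted.
(6) due by 2005-02-27 + 30 days = 2005-03-29; done 2005-04-01 — 3 days late.

Step 6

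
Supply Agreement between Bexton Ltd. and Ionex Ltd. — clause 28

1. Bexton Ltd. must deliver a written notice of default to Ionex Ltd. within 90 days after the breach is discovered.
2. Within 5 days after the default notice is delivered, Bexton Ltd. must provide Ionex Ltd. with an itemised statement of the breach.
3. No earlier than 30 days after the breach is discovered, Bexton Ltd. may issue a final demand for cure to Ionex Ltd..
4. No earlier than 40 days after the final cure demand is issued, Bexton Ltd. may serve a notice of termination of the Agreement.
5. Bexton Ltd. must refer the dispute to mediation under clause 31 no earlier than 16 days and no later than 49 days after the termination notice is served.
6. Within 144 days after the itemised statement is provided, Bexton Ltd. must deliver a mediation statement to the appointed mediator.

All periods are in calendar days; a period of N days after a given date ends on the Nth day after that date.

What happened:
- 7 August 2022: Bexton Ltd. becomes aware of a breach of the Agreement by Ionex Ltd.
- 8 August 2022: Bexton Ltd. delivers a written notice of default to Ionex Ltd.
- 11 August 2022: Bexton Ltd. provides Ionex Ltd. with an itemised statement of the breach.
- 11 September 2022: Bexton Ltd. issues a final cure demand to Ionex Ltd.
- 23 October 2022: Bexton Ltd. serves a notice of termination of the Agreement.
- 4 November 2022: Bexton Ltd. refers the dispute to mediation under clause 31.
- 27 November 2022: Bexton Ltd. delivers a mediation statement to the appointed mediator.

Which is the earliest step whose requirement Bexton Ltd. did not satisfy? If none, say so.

Step 1 — counting 90 days from 7 August 2022 (when the breach is discovered) gives a deadline of 5 November 2022; done 8 August 2022 — timely.
Step 2 — counting 5 days from 8 August 2022 (when the default notice is delivered) gives a deadline of 13 August 2022; done 11 August 2022 — timely.
Step 3 — must wait 30 days from 7 August 2022 (when the breach is discovered), so not before 6 September 2022; done 11 September 2022, after the minimum wait.
Step 4 — must wait 40 days from 11 September 2022 (when the final cure demand is issued), so not before 21 October 2022; done 23 October 2022 — permitted.
Step 5 — 16 and 49 days from 23 October 2022 (when the termination notice is served) are 8 November 2022 and 11 December 2022 respectively; 4 November 2022 is 4 days too early.
The analysis stops there.

Step 5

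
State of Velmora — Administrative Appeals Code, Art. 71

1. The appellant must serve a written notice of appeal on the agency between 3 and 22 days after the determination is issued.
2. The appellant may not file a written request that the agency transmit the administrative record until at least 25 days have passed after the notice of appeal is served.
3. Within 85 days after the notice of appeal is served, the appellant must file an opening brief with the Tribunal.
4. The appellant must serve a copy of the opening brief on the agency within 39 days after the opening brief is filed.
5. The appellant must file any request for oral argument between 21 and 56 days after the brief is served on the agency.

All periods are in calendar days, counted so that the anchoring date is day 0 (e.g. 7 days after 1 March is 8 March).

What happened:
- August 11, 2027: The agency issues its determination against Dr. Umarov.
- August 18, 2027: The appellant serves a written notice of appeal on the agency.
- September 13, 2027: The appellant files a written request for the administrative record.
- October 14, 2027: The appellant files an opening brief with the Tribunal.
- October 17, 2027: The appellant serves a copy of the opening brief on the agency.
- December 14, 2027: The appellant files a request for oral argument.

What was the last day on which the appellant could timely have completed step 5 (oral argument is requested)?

Step 5 runs from October 17, 2027, when the brief is served on the agency. The window is 21–56 days after October 17, 2027; it closes on December 12, 2027.

December 12, 2027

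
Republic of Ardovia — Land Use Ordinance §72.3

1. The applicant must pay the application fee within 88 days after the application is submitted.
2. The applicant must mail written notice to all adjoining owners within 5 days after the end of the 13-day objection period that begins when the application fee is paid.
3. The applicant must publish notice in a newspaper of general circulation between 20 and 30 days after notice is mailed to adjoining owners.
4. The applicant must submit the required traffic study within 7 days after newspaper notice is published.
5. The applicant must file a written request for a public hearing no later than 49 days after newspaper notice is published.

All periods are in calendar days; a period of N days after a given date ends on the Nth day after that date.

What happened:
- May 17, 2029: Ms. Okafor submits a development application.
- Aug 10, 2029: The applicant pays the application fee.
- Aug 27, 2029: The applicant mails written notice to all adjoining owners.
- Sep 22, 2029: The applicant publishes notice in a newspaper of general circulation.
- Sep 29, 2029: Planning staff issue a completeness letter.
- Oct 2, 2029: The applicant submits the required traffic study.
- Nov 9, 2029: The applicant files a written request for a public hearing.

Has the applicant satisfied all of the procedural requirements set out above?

(1) due by May 17, 2029 + 88 days = Aug 13, 2029; Aug 10, 2029 is within that limit.
(2) due by Aug 23, 2029 + 5 days = Aug 28, 2029; Aug 27, 2029 is within that limit.
(3) the permitted window runs from Aug 27, 2029 + 20 = Sep 16, 2029 to Aug 27, 2029 + 30 = Sep 26, 2029; done Sep 22, 2029 — within the window.
(4) due by Sep 22, 2029 + 7 days = Sep 29, 2029; done Oct 2, 2029 — 3 days late.

No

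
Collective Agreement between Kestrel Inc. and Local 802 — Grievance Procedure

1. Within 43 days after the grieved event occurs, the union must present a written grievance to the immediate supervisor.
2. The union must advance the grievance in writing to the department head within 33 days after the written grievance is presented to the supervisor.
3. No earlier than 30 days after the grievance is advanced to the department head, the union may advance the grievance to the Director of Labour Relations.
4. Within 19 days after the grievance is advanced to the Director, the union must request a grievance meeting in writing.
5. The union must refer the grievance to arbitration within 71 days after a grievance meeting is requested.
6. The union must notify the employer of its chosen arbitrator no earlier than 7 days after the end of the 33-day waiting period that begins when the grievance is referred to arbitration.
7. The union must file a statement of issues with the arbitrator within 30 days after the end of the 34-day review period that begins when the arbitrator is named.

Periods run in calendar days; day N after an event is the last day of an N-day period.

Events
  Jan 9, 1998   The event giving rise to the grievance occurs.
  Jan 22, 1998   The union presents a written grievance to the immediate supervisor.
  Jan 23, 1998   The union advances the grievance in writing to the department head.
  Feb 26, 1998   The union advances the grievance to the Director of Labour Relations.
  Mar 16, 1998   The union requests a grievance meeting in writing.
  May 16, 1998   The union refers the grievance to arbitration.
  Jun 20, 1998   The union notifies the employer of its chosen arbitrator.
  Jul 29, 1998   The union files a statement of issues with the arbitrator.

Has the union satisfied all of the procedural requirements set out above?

No

(1) due by Jan 9, 1998 + 43 days = Feb 21, 1998; completed Jan 22, 1998, before the deadline.
(2) due by Jan 22, 1998 + 33 days = Feb 24, 1998; Jan 23, 1998 is within that limit.
(3) permitted from Jan 23, 1998 + 30 days = Feb 22, 1998 onward; Feb 26, 1998 is on or after that date.
(4) due by Feb 26, 1998 + 19 days = Mar 17, 1998; completed Mar 16, 1998, before the deadline.
(5) due by Mar 16, 1998 + 71 days = May 26, 1998; done May 16, 1998 — timely.
(6) permitted from Jun 18, 1998 + 7 days = Jun 25, 1998 onward; Jun 20, 1998 is 5 days before the earliest permitted date.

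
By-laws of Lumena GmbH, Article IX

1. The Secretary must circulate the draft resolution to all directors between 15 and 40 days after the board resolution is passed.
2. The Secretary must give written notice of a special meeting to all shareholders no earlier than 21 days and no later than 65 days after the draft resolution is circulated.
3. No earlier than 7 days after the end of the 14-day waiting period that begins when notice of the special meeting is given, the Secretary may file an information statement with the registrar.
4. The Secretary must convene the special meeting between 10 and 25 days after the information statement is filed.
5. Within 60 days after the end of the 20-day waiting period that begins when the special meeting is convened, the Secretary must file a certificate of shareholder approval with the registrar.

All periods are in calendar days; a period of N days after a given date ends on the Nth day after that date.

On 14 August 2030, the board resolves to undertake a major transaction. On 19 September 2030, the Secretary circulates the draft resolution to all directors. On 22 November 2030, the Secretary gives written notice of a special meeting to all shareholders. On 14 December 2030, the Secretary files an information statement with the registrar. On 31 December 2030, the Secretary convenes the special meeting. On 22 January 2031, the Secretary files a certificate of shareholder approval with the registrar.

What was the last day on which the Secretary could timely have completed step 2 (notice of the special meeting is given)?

Step 2 runs from 19 September 2030, when the draft resolution is circulated. The window is 21–65 days after 19 September 2030; it closes on 23 November 2030.

23 November 2030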